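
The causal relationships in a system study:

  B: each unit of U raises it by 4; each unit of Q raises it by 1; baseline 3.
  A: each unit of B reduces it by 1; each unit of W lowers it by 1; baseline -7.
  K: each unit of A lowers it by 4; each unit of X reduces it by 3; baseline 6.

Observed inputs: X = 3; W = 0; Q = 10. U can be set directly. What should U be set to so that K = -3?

Substituting into the B equation gives B = 4*U + 13.
Substituting into the A equation gives A = -4*U - 20.
Substituting into the K equation gives K = 16*U + 77.
Solve 16*U + 77 = -3: U = (-3 - 77) / 16 = -5.

U = -5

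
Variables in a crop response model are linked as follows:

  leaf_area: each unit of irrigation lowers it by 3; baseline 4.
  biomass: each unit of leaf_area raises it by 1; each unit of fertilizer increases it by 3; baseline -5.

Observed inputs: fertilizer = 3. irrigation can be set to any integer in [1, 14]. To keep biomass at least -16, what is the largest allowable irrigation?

Substituting into the biomass equation gives biomass = -3*irrigation + 8.
Require -3*irrigation + 8 ≥ -16, so irrigation ≤ 8.
The largest integer in [1, 14] satisfying this is 8.

irrigation = 8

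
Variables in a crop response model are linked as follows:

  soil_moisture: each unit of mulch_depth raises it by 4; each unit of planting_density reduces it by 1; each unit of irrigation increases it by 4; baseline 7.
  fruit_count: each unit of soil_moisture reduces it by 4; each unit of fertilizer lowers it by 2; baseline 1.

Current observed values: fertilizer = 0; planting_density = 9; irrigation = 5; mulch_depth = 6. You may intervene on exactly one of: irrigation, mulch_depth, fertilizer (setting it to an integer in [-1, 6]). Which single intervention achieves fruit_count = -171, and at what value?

Intervening on irrigation: fruit_count = -16*irrigation - 87. Reaching -171 requires irrigation = 21/4, not an integer.
Intervening on mulch_depth: fruit_count = -16*mulch_depth - 71. Reaching -171 requires mulch_depth = 25/4, not an integer.
Intervening on fertilizer: with other inputs at their observed values, fruit_count = -2*fertilizer - 167. Solving for -171 gives fertilizer = 2, within [-1, 6].

set fertilizer = 2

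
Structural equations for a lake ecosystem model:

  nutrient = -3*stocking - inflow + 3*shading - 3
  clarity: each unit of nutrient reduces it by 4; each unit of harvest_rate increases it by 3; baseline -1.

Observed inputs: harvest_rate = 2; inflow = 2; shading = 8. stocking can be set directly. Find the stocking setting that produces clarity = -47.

stocking = 2

Substituting into the nutrient equation gives nutrient = -3*stocking + 19.
clarity becomes 12*stocking - 71.
Solve 12*stocking - 71 = -47: stocking = (-47 + 71) / 12 = 2.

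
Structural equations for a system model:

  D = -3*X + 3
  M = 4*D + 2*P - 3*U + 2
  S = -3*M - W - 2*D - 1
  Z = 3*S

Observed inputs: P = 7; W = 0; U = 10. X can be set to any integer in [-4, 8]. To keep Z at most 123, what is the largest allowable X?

X = 1

Substituting into the M equation gives M = -12*X - 2.
This gives S = 42*X - 1.
Substituting into the Z equation gives Z = 126*X - 3.
Require 126*X - 3 ≤ 123, so X ≤ 1.
The largest integer in [-4, 8] satisfying this is 1.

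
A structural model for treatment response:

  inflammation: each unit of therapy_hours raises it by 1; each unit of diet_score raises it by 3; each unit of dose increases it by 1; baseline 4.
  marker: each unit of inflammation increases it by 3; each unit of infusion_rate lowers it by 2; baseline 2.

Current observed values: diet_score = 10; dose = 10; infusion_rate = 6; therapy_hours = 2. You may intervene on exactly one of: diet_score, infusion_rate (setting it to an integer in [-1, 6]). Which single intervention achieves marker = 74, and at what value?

Intervening on diet_score: with other inputs at their observed values, marker = 9*diet_score + 38. Solving for 74 gives diet_score = 4, within [-1, 6].
Intervening on infusion_rate: marker = -2*infusion_rate + 140. Reaching 74 requires infusion_rate = 33, outside [-1, 6].

set diet_score = 4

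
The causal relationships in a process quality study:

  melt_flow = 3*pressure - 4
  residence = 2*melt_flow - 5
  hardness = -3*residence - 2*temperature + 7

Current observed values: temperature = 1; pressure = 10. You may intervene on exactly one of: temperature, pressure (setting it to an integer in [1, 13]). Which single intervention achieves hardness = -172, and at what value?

set pressure = 12

Intervening on temperature: hardness = -2*temperature - 134. Reaching -172 requires temperature = 19, outside [1, 13].
Intervening on pressure: with other inputs at their observed values, hardness = -18*pressure + 44. Solving for -172 gives pressure = 12, within [1, 13].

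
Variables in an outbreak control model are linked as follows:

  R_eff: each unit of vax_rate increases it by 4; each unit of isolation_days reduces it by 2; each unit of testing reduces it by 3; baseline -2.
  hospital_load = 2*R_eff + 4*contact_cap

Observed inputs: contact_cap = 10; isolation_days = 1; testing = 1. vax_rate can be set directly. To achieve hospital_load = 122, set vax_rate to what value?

vax_rate = 12

Substituting into the R_eff equation gives R_eff = 4*vax_rate - 7.
Substituting into the hospital_load equation gives hospital_load = 8*vax_rate + 26.
Solve 8*vax_rate + 26 = 122: vax_rate = (122 - 26) / 8 = 12.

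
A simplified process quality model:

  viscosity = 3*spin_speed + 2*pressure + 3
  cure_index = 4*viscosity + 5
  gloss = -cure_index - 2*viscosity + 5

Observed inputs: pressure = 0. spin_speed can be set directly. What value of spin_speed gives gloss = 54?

spin_speed = -4

Substituting into the viscosity equation gives viscosity = 3*spin_speed + 3.
So cure_index = 12*spin_speed + 17.
Substituting into the gloss equation gives gloss = -18*spin_speed - 18.
Solve -18*spin_speed - 18 = 54: spin_speed = (54 + 18) / -18 = -4.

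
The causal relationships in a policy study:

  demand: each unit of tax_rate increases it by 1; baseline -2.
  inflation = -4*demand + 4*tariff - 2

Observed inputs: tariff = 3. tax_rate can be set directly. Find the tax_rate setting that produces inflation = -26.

Substituting into the inflation equation gives inflation = -4*tax_rate + 18.
Solve -4*tax_rate + 18 = -26: tax_rate = (-26 - 18) / -4 = 11.

tax_rate = 11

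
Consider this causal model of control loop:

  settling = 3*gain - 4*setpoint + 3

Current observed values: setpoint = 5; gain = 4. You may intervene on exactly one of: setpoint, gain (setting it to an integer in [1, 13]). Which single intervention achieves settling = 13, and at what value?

Intervening on setpoint: settling = -4*setpoint + 15. Reaching 13 requires setpoint = 1/2, not an integer.
Intervening on gain: with other inputs at their observed values, settling = 3*gain - 17. Solving for 13 gives gain = 10, within [1, 13].

set gain = 10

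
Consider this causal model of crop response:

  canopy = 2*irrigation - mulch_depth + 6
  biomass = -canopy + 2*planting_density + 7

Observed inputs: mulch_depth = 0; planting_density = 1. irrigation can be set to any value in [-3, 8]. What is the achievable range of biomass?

Substituting into the canopy equation gives canopy = 2*irrigation + 6.
Substituting into the biomass equation gives biomass = -2*irrigation + 3.
Linear in irrigation, so extremes are at the endpoints: irrigation = -3 gives biomass = 9; irrigation = 8 gives biomass = -13.

-13 to 9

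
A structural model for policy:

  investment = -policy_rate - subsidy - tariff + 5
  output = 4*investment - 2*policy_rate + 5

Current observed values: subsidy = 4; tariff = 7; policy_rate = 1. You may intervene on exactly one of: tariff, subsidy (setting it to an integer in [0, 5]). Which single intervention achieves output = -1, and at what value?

Intervening on tariff: with other inputs at their observed values, output = -4*tariff + 3. Solving for -1 gives tariff = 1, within [0, 5].
Intervening on subsidy: output = -4*subsidy - 9. Reaching -1 requires subsidy = -2, outside [0, 5].

set tariff = 1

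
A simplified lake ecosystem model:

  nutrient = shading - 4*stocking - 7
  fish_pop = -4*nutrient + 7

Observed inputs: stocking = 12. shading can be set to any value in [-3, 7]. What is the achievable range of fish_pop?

199 to 239

Substituting into the nutrient equation gives nutrient = shading - 55.
Substituting into the fish_pop equation gives fish_pop = -4*shading + 227.
Linear in shading, so extremes are at the endpoints: shading = -3 gives fish_pop = 239; shading = 7 gives fish_pop = 199.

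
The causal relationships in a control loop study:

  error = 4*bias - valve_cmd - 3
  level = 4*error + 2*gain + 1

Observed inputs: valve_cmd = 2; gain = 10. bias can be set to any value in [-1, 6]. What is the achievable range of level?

-15 to 97

Substituting into the error equation gives error = 4*bias - 5.
This gives level = 16*bias + 1.
Linear in bias, so extremes are at the endpoints: bias = -1 gives level = -15; bias = 6 gives level = 97.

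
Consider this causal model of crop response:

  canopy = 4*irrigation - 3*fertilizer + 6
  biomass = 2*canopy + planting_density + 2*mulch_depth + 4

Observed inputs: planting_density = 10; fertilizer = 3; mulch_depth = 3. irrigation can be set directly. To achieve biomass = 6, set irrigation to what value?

Substituting into the canopy equation gives canopy = 4*irrigation - 3.
Substituting into the biomass equation gives biomass = 8*irrigation + 14.
Solve 8*irrigation + 14 = 6: irrigation = (6 - 14) / 8 = -1.

irrigation = -1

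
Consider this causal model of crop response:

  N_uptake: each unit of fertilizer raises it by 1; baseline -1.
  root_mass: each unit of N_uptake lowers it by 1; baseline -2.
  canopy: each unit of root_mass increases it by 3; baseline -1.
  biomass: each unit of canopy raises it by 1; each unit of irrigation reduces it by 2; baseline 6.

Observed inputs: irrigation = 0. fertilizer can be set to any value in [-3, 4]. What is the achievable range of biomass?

Substituting into the root_mass equation gives root_mass = -fertilizer - 1.
canopy becomes -3*fertilizer - 4.
Substituting into the biomass equation gives biomass = -3*fertilizer + 2.
Linear in fertilizer, so extremes are at the endpoints: fertilizer = -3 gives biomass = 11; fertilizer = 4 gives biomass = -10.

-10 to 11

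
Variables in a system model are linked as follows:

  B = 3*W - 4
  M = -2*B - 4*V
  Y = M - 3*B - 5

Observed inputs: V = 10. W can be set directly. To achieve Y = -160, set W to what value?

W = 9

Substituting into the M equation gives M = -6*W - 32.
This gives Y = -15*W - 25.
Solve -15*W - 25 = -160: W = (-160 + 25) / -15 = 9.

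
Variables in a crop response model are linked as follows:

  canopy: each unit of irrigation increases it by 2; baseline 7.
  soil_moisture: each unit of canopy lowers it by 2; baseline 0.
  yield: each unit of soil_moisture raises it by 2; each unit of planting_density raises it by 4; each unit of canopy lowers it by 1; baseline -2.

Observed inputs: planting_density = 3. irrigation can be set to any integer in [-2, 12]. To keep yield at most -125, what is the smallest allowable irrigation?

irrigation = 10

Substituting into the soil_moisture equation gives soil_moisture = -4*irrigation - 14.
So yield = -10*irrigation - 25.
Require -10*irrigation - 25 ≤ -125, so irrigation ≥ 10.
The smallest integer in [-2, 12] satisfying this is 10.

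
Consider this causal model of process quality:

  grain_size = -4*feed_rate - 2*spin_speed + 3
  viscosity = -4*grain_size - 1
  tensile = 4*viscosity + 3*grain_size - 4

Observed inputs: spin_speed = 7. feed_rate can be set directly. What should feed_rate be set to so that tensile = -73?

Substituting into the grain_size equation gives grain_size = -4*feed_rate - 11.
viscosity becomes 16*feed_rate + 43.
So tensile = 52*feed_rate + 135.
Solve 52*feed_rate + 135 = -73: feed_rate = (-73 - 135) / 52 = -4.

feed_rate = -4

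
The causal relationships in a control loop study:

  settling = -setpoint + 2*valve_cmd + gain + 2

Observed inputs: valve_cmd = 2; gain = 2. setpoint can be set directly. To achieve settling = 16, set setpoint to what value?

Substituting into the settling equation gives settling = -setpoint + 8.
Solve -setpoint + 8 = 16: setpoint = (16 - 8) / -1 = -8.

setpoint = -8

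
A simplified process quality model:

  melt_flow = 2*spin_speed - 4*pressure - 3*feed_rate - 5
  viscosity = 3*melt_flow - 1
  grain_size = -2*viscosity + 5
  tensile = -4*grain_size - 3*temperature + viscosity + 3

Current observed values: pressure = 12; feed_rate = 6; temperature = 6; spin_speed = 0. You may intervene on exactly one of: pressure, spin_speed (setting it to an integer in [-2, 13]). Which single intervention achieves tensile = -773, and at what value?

set pressure = 1

Intervening on pressure: with other inputs at their observed values, tensile = -108*pressure - 665. Solving for -773 gives pressure = 1, within [-2, 13].
Intervening on spin_speed: tensile = 54*spin_speed - 1961. Reaching -773 requires spin_speed = 22, outside [-2, 13].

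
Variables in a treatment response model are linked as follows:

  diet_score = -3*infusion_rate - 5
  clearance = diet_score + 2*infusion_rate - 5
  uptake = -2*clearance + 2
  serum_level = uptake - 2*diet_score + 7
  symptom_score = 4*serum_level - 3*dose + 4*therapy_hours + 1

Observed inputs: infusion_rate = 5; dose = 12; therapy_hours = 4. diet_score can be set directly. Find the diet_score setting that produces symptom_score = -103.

Intervening on diet_score fixes its value directly, overriding its dependence on infusion_rate.
Substituting into the clearance equation gives clearance = diet_score + 5.
Substituting into the uptake equation gives uptake = -2*diet_score - 8.
Substituting into the serum_level equation gives serum_level = -4*diet_score - 1.
Substituting into the symptom_score equation gives symptom_score = -16*diet_score - 23.
Solve -16*diet_score - 23 = -103: diet_score = (-103 + 23) / -16 = 5.

diet_score = 5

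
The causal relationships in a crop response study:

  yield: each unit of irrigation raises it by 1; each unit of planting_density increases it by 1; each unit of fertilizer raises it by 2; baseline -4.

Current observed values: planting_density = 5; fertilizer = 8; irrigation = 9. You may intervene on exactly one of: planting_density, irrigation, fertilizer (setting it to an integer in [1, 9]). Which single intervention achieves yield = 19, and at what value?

Intervening on planting_density: yield = planting_density + 21. Reaching 19 requires planting_density = -2, outside [1, 9].
Intervening on irrigation: with other inputs at their observed values, yield = irrigation + 17. Solving for 19 gives irrigation = 2, within [1, 9].
Intervening on fertilizer: yield = 2*fertilizer + 10. Reaching 19 requires fertilizer = 9/2, not an integer.

set irrigation = 2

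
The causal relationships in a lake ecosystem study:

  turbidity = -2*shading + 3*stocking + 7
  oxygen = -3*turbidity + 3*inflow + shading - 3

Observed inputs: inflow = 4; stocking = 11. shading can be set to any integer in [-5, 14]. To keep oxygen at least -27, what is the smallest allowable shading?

Substituting into the turbidity equation gives turbidity = -2*shading + 40.
Substituting into the oxygen equation gives oxygen = 7*shading - 111.
Require 7*shading - 111 ≥ -27, so shading ≥ 12.
The smallest integer in [-5, 14] satisfying this is 12.

shading = 12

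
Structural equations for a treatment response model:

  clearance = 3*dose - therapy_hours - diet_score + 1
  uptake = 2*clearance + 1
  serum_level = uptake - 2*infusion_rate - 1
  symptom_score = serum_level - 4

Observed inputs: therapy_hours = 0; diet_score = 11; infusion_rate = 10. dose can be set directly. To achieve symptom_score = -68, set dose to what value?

Substituting into the clearance equation gives clearance = 3*dose - 10.
So uptake = 6*dose - 19.
So serum_level = 6*dose - 40.
Substituting into the symptom_score equation gives symptom_score = 6*dose - 44.
Solve 6*dose - 44 = -68: dose = (-68 + 44) / 6 = -4.

dose = -4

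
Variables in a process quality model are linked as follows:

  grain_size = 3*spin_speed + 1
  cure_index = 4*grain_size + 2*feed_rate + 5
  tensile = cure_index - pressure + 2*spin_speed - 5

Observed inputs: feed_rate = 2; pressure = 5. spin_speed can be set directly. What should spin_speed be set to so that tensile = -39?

spin_speed = -3

Substituting into the cure_index equation gives cure_index = 12*spin_speed + 13.
Substituting into the tensile equation gives tensile = 14*spin_speed + 3.
Solve 14*spin_speed + 3 = -39: spin_speed = (-39 - 3) / 14 = -3.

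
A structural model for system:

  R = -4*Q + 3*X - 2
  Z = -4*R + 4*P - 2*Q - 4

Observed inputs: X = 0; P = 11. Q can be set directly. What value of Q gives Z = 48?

Substituting into the R equation gives R = -4*Q - 2.
Z becomes 14*Q + 48.
Solve 14*Q + 48 = 48: Q = (48 - 48) / 14 = 0.

Q = 0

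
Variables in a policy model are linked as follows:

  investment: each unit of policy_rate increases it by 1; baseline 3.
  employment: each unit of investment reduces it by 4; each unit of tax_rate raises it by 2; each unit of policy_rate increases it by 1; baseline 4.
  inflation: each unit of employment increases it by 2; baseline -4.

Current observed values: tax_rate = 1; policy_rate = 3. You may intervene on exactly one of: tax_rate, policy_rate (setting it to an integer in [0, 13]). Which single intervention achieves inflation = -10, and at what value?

set tax_rate = 7

Intervening on tax_rate: with other inputs at their observed values, inflation = 4*tax_rate - 38. Solving for -10 gives tax_rate = 7, within [0, 13].
Intervening on policy_rate: inflation = -6*policy_rate - 16. Reaching -10 requires policy_rate = -1, outside [0, 13].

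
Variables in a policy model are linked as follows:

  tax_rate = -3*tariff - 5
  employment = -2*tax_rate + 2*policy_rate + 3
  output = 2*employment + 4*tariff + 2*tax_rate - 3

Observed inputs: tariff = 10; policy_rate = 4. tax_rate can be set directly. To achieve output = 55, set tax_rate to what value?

tax_rate = 2

Intervening on tax_rate fixes its value directly, overriding its dependence on tariff.
Substituting into the employment equation gives employment = -2*tax_rate + 11.
This gives output = -2*tax_rate + 59.
Solve -2*tax_rate + 59 = 55: tax_rate = (55 - 59) / -2 = 2.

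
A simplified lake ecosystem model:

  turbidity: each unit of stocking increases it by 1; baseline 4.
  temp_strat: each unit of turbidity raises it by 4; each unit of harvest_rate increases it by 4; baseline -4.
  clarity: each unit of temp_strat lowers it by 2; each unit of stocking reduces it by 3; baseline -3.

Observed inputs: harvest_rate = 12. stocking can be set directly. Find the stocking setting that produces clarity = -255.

Substituting into the temp_strat equation gives temp_strat = 4*stocking + 60.
Substituting into the clarity equation gives clarity = -11*stocking - 123.
Solve -11*stocking - 123 = -255: stocking = (-255 + 123) / -11 = 12.

stocking = 12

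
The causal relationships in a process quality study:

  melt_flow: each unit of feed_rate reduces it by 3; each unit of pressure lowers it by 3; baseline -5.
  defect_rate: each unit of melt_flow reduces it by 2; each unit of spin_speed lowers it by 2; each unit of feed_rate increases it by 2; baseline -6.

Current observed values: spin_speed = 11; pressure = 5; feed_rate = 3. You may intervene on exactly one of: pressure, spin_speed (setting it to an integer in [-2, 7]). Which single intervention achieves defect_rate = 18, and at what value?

Intervening on pressure: with other inputs at their observed values, defect_rate = 6*pressure + 6. Solving for 18 gives pressure = 2, within [-2, 7].
Intervening on spin_speed: defect_rate = -2*spin_speed + 58. Reaching 18 requires spin_speed = 20, outside [-2, 7].

set pressure = 2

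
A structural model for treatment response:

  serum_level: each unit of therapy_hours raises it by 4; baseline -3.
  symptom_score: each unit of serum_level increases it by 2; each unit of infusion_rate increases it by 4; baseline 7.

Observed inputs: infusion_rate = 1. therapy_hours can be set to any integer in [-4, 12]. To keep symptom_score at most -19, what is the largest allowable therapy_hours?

therapy_hours = -3

Substituting into the symptom_score equation gives symptom_score = 8*therapy_hours + 5.
Require 8*therapy_hours + 5 ≤ -19, so therapy_hours ≤ -3.
The largest integer in [-4, 12] satisfying this is -3.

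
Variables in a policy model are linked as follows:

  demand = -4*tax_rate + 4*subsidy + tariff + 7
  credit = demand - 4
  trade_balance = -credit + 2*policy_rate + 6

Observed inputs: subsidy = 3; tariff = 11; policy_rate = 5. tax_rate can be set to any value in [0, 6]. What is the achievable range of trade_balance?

-10 to 14

Substituting into the demand equation gives demand = -4*tax_rate + 30.
Substituting into the credit equation gives credit = -4*tax_rate + 26.
trade_balance becomes 4*tax_rate - 10.
Linear in tax_rate, so extremes are at the endpoints: tax_rate = 0 gives trade_balance = -10; tax_rate = 6 gives trade_balance = 14.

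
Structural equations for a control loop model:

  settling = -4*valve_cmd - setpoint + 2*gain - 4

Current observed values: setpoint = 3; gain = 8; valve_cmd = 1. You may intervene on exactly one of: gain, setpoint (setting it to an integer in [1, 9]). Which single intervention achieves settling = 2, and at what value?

Intervening on gain: settling = 2*gain - 11. Reaching 2 requires gain = 13/2, not an integer.
Intervening on setpoint: with other inputs at their observed values, settling = -setpoint + 8. Solving for 2 gives setpoint = 6, within [1, 9].

set setpoint = 6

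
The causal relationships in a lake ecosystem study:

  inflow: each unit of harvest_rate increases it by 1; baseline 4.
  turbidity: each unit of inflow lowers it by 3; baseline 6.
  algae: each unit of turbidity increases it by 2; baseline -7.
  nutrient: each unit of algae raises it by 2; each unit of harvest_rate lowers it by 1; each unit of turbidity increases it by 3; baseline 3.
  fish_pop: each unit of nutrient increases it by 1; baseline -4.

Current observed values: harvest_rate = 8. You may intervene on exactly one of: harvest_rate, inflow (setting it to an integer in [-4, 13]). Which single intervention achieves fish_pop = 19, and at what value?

set inflow = 0

Intervening on harvest_rate: fish_pop = -22*harvest_rate - 57. Reaching 19 requires harvest_rate = -38/11, not an integer.
Intervening on inflow: with other inputs at their observed values, fish_pop = -21*inflow + 19. Solving for 19 gives inflow = 0, within [-4, 13].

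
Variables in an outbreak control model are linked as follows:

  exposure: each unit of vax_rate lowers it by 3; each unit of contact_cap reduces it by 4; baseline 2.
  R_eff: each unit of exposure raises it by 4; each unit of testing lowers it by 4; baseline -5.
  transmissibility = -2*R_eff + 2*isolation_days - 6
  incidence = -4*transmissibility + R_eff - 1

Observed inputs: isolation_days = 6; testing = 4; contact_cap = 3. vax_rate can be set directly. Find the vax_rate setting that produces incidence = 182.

vax_rate = -7

Substituting into the exposure equation gives exposure = -3*vax_rate - 10.
Substituting into the R_eff equation gives R_eff = -12*vax_rate - 61.
So transmissibility = 24*vax_rate + 128.
Substituting into the incidence equation gives incidence = -108*vax_rate - 574.
Solve -108*vax_rate - 574 = 182: vax_rate = (182 + 574) / -108 = -7.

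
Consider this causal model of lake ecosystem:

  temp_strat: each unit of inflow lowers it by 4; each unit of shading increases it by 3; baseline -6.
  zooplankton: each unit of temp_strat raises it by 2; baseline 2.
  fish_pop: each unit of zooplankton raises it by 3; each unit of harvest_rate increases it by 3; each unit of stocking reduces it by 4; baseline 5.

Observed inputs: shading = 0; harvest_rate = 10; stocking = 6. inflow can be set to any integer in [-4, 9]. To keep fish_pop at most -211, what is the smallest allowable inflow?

Substituting into the temp_strat equation gives temp_strat = -4*inflow - 6.
Substituting into the zooplankton equation gives zooplankton = -8*inflow - 10.
Substituting into the fish_pop equation gives fish_pop = -24*inflow - 19.
Require -24*inflow - 19 ≤ -211, so inflow ≥ 8.
The smallest integer in [-4, 9] satisfying this is 8.

inflow = 8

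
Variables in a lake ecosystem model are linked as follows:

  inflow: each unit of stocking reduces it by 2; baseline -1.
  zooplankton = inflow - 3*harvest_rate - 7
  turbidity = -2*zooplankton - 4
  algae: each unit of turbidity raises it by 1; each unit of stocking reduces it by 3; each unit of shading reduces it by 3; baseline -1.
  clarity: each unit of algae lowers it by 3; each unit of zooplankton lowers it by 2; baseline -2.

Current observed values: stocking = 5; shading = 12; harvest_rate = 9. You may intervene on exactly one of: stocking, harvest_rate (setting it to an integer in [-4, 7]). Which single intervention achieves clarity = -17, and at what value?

Intervening on stocking: with other inputs at their observed values, clarity = stocking - 19. Solving for -17 gives stocking = 2, within [-4, 7].
Intervening on harvest_rate: clarity = -12*harvest_rate + 94. Reaching -17 requires harvest_rate = 37/4, not an integer.

set stocking = 2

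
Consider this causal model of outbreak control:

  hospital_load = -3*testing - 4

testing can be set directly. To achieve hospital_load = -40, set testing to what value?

testing = 12

Solve -3*testing - 4 = -40: testing = (-40 + 4) / -3 = 12.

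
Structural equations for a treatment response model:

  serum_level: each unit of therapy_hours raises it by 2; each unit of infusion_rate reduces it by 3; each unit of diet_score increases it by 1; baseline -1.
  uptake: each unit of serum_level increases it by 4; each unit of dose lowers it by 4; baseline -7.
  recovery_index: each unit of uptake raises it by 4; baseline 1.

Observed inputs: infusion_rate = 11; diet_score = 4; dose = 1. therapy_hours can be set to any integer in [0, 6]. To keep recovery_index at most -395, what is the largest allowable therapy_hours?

therapy_hours = 4

Substituting into the serum_level equation gives serum_level = 2*therapy_hours - 30.
So uptake = 8*therapy_hours - 131.
So recovery_index = 32*therapy_hours - 523.
Require 32*therapy_hours - 523 ≤ -395, so therapy_hours ≤ 4.
The largest integer in [0, 6] satisfying this is 4.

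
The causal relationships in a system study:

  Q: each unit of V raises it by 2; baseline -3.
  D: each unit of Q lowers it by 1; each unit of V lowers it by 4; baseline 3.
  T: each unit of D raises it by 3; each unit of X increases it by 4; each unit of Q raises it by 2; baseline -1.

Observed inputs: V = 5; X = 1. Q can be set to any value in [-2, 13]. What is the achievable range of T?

-61 to -46

Intervening on Q fixes its value directly, overriding its dependence on V.
Substituting into the D equation gives D = -Q - 17.
This gives T = -Q - 48.
Linear in Q, so extremes are at the endpoints: Q = -2 gives T = -46; Q = 13 gives T = -61.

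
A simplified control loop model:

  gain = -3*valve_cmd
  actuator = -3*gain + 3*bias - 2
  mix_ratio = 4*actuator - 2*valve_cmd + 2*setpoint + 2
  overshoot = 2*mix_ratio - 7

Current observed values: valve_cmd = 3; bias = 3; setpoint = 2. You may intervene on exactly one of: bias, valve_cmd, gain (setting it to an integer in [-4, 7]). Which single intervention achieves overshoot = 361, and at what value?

Intervening on bias: with other inputs at their observed values, overshoot = 24*bias + 193. Solving for 361 gives bias = 7, within [-4, 7].
Intervening on valve_cmd: overshoot = 68*valve_cmd + 61. Reaching 361 requires valve_cmd = 75/17, not an integer.
Intervening on gain: overshoot = -24*gain + 49. Reaching 361 requires gain = -13, outside [-4, 7].

set bias = 7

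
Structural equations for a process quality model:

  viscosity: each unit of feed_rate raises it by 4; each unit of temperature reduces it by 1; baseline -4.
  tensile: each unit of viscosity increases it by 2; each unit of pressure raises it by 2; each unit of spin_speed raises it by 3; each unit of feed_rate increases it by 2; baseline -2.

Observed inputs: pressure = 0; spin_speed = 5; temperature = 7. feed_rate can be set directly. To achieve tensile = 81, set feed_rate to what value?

Substituting into the viscosity equation gives viscosity = 4*feed_rate - 11.
Substituting into the tensile equation gives tensile = 10*feed_rate - 9.
Solve 10*feed_rate - 9 = 81: feed_rate = (81 + 9) / 10 = 9.

feed_rate = 9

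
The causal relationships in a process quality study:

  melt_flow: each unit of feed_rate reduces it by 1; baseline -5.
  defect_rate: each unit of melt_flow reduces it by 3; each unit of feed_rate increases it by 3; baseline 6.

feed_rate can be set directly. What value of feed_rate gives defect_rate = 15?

Substituting into the defect_rate equation gives defect_rate = 6*feed_rate + 21.
Solve 6*feed_rate + 21 = 15: feed_rate = (15 - 21) / 6 = -1.

feed_rate = -1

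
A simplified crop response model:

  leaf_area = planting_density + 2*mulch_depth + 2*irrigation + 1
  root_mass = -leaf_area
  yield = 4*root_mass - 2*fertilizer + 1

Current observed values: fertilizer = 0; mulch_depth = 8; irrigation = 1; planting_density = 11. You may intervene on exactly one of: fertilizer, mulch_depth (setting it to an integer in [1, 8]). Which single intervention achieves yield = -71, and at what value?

set mulch_depth = 2

Intervening on fertilizer: yield = -2*fertilizer - 119. Reaching -71 requires fertilizer = -24, outside [1, 8].
Intervening on mulch_depth: with other inputs at their observed values, yield = -8*mulch_depth - 55. Solving for -71 gives mulch_depth = 2, within [1, 8].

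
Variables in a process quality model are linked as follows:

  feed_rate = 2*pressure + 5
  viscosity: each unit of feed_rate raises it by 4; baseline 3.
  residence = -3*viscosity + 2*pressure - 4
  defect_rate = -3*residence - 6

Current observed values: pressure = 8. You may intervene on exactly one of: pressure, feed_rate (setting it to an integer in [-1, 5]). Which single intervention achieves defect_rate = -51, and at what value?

set feed_rate = -1

Intervening on pressure: defect_rate = 66*pressure + 213. Reaching -51 requires pressure = -4, outside [-1, 5].
Intervening on feed_rate: with other inputs at their observed values, defect_rate = 36*feed_rate - 15. Solving for -51 gives feed_rate = -1, within [-1, 5].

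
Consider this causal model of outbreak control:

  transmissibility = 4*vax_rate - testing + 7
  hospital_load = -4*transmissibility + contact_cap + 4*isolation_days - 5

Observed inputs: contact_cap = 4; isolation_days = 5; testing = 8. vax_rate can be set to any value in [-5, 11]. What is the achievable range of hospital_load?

-153 to 103

Substituting into the transmissibility equation gives transmissibility = 4*vax_rate - 1.
Substituting into the hospital_load equation gives hospital_load = -16*vax_rate + 23.
Linear in vax_rate, so extremes are at the endpoints: vax_rate = -5 gives hospital_load = 103; vax_rate = 11 gives hospital_load = -153.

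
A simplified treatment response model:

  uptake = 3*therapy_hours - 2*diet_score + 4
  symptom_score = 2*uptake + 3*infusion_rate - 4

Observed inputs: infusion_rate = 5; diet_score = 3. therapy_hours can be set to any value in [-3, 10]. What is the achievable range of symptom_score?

Substituting into the uptake equation gives uptake = 3*therapy_hours - 2.
Substituting into the symptom_score equation gives symptom_score = 6*therapy_hours + 7.
Linear in therapy_hours, so extremes are at the endpoints: therapy_hours = -3 gives symptom_score = -11; therapy_hours = 10 gives symptom_score = 67.

-11 to 67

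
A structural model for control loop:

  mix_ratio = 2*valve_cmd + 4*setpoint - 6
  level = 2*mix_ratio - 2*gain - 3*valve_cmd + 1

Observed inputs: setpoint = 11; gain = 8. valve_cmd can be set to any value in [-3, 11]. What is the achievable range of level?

58 to 72

Substituting into the mix_ratio equation gives mix_ratio = 2*valve_cmd + 38.
So level = valve_cmd + 61.
Linear in valve_cmd, so extremes are at the endpoints: valve_cmd = -3 gives level = 58; valve_cmd = 11 gives level = 72.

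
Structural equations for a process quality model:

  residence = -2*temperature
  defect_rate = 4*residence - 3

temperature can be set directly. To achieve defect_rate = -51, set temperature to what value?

Substituting into the defect_rate equation gives defect_rate = -8*temperature - 3.
Solve -8*temperature - 3 = -51: temperature = (-51 + 3) / -8 = 6.

temperature = 6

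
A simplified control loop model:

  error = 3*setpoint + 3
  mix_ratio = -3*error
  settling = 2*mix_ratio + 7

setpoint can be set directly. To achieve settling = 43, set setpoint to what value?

setpoint = -3

Substituting into the mix_ratio equation gives mix_ratio = -9*setpoint - 9.
This gives settling = -18*setpoint - 11.
Solve -18*setpoint - 11 = 43: setpoint = (43 + 11) / -18 = -3.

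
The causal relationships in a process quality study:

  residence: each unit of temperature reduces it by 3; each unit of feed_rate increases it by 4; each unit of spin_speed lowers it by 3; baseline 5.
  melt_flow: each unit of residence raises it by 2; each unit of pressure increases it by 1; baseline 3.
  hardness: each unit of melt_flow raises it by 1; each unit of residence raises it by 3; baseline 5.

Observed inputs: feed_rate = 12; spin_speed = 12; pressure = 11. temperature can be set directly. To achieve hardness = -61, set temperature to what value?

temperature = 11

Substituting into the residence equation gives residence = -3*temperature + 17.
Substituting into the melt_flow equation gives melt_flow = -6*temperature + 48.
Substituting into the hardness equation gives hardness = -15*temperature + 104.
Solve -15*temperature + 104 = -61: temperature = (-61 - 104) / -15 = 11.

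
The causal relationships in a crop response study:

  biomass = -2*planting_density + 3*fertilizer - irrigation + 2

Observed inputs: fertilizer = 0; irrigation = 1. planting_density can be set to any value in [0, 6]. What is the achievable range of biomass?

Substituting into the biomass equation gives biomass = -2*planting_density + 1.
Linear in planting_density, so extremes are at the endpoints: planting_density = 0 gives biomass = 1; planting_density = 6 gives biomass = -11.

-11 to 1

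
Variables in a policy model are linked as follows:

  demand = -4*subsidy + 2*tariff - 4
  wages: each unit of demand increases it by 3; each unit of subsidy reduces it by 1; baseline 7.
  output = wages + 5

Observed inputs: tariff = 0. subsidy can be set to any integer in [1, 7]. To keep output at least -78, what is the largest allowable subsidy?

subsidy = 6

Substituting into the demand equation gives demand = -4*subsidy - 4.
So wages = -13*subsidy - 5.
So output = -13*subsidy.
Require -13*subsidy ≥ -78, so subsidy ≤ 6.
The largest integer in [1, 7] satisfying this is 6.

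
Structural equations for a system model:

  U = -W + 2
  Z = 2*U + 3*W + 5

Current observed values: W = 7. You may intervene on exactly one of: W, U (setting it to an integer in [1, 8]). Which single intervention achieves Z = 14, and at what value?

set W = 5

Intervening on W: with other inputs at their observed values, Z = W + 9. Solving for 14 gives W = 5, within [1, 8].
Intervening on U: Z = 2*U + 26. Reaching 14 requires U = -6, outside [1, 8].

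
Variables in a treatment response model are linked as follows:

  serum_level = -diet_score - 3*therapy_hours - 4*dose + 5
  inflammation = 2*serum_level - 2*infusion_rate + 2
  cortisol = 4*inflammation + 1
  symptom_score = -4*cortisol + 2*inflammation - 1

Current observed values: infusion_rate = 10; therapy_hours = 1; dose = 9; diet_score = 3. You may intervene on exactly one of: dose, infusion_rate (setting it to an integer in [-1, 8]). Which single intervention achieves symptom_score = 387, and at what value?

set dose = 1

Intervening on dose: with other inputs at their observed values, symptom_score = 112*dose + 275. Solving for 387 gives dose = 1, within [-1, 8].
Intervening on infusion_rate: symptom_score = 28*infusion_rate + 1003. Reaching 387 requires infusion_rate = -22, outside [-1, 8].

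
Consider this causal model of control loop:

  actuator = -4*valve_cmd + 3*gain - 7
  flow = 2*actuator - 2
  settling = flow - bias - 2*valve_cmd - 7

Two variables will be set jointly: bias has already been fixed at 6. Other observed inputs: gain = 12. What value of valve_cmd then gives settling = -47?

valve_cmd = 9

With bias held at 6:
Substituting into the actuator equation gives actuator = -4*valve_cmd + 29.
This gives flow = -8*valve_cmd + 56.
Substituting into the settling equation gives settling = -10*valve_cmd + 43.
Solve -10*valve_cmd + 43 = -47: valve_cmd = (-47 - 43) / -10 = 9.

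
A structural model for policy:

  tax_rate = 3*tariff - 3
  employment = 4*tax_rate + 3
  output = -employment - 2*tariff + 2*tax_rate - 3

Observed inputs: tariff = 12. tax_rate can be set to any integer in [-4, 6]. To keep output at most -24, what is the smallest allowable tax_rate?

Intervening on tax_rate fixes its value directly, overriding its dependence on tariff.
Substituting into the output equation gives output = -2*tax_rate - 30.
Require -2*tax_rate - 30 ≤ -24, so tax_rate ≥ -3.
The smallest integer in [-4, 6] satisfying this is -3.

tax_rate = -3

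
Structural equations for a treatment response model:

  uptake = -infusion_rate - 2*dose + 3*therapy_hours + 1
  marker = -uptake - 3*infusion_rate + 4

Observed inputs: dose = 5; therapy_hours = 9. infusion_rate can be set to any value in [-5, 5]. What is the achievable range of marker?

-24 to -4

Substituting into the uptake equation gives uptake = -infusion_rate + 18.
marker becomes -2*infusion_rate - 14.
Linear in infusion_rate, so extremes are at the endpoints: infusion_rate = -5 gives marker = -4; infusion_rate = 5 gives marker = -24.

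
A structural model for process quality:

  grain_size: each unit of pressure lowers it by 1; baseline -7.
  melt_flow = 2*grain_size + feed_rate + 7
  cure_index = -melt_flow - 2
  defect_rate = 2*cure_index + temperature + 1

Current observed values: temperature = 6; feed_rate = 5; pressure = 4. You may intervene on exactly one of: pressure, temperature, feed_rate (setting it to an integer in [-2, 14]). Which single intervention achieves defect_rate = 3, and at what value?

set pressure = -1

Intervening on pressure: with other inputs at their observed values, defect_rate = 4*pressure + 7. Solving for 3 gives pressure = -1, within [-2, 14].
Intervening on temperature: defect_rate = temperature + 17. Reaching 3 requires temperature = -14, outside [-2, 14].
Intervening on feed_rate: defect_rate = -2*feed_rate + 33. Reaching 3 requires feed_rate = 15, outside [-2, 14].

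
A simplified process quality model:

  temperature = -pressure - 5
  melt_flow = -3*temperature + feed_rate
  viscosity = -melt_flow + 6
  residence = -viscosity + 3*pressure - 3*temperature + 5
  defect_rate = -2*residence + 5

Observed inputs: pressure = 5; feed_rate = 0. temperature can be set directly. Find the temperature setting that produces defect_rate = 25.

temperature = 4

Intervening on temperature fixes its value directly, overriding its dependence on pressure.
Substituting into the melt_flow equation gives melt_flow = -3*temperature.
This gives viscosity = 3*temperature + 6.
This gives residence = -6*temperature + 14.
Substituting into the defect_rate equation gives defect_rate = 12*temperature - 23.
Solve 12*temperature - 23 = 25: temperature = (25 + 23) / 12 = 4.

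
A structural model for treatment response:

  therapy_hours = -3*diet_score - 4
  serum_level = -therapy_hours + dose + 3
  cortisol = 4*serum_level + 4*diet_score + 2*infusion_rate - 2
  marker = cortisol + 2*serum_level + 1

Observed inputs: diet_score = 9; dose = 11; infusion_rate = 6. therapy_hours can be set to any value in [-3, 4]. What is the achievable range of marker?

107 to 149

Intervening on therapy_hours fixes its value directly, overriding its dependence on diet_score.
Substituting into the serum_level equation gives serum_level = -therapy_hours + 14.
This gives cortisol = -4*therapy_hours + 102.
This gives marker = -6*therapy_hours + 131.
Linear in therapy_hours, so extremes are at the endpoints: therapy_hours = -3 gives marker = 149; therapy_hours = 4 gives marker = 107.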